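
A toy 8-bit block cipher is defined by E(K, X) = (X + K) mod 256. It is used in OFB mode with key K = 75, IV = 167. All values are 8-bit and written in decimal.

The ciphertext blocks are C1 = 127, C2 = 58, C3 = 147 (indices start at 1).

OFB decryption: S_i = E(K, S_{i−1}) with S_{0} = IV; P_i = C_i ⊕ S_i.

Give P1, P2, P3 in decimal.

P1 = 141, P2 = 7, P3 = 27

P1: S = E(K, 167) = 242; 127 ⊕ 242 = 141.
P2: S = E(K, 242) = 61; 58 ⊕ 61 = 7.
P3: S = E(K, 61) = 136; 147 ⊕ 136 = 27.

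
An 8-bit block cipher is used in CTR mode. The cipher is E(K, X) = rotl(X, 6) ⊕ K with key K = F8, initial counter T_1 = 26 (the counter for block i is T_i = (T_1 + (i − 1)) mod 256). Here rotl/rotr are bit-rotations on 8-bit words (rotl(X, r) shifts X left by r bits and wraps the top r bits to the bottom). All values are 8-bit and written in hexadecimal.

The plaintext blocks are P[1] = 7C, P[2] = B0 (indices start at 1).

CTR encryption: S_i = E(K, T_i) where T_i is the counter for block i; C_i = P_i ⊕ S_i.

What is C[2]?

C[1]: T = 26, S = E(K, T) = 71; 7C ⊕ 71 = 0D.
C[2]: T = 27, S = E(K, T) = 31; B0 ⊕ 31 = 81.

C[2] = 81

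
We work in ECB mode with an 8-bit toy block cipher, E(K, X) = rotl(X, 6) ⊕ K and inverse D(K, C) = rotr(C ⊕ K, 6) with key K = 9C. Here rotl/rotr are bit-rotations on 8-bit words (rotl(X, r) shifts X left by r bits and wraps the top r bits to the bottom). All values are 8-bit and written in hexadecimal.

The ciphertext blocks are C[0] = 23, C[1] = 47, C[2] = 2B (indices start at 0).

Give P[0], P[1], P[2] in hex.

ECB decryption: P_i = D(K, C_i).
P[0]: D(K, 23) = FE.
P[1]: D(K, 47) = 6F.
P[2]: D(K, 2B) = DE.

P[0] = FE, P[1] = 6F, P[2] = DE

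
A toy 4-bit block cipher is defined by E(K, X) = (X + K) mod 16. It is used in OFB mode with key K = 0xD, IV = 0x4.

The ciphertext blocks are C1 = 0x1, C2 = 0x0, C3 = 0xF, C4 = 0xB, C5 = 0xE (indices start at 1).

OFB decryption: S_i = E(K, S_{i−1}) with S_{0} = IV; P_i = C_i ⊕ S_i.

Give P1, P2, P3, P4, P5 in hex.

P1: S = E(K, 0x4) = 0x1; 0x1 ⊕ 0x1 = 0x0.
P2: S = E(K, 0x1) = 0xE; 0x0 ⊕ 0xE = 0xE.
P3: S = E(K, 0xE) = 0xB; 0xF ⊕ 0xB = 0x4.
P4: S = E(K, 0xB) = 0x8; 0xB ⊕ 0x8 = 0x3.
P5: S = E(K, 0x8) = 0x5; 0xE ⊕ 0x5 = 0xB.

P1 = 0x0, P2 = 0xE, P3 = 0x4, P4 = 0x3, P5 = 0xB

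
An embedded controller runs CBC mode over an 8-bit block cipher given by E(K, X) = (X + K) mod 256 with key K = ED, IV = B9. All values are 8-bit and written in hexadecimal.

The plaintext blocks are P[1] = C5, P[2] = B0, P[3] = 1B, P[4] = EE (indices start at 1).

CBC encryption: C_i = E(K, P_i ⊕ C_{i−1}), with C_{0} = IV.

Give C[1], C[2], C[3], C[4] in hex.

C[1]: P[1] ⊕ B9 = 7C; E(K, 7C) = 69.
C[2]: P[2] ⊕ 69 = D9; E(K, D9) = C6.
C[3]: P[3] ⊕ C6 = DD; E(K, DD) = CA.
C[4]: P[4] ⊕ CA = 24; E(K, 24) = 11.

C[1] = 69, C[2] = C6, C[3] = CA, C[4] = 11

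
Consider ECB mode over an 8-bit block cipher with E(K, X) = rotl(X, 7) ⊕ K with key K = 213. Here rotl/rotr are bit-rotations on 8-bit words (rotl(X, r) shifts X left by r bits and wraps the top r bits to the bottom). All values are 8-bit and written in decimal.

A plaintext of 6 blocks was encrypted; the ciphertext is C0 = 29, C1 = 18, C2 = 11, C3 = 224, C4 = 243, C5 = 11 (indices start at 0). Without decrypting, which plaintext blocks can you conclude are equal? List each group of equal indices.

ECB encrypts each block independently with the same key, so equal ciphertext blocks imply equal plaintext blocks.
C2 = C5 = 11, so P2 = P5.

P2 = P5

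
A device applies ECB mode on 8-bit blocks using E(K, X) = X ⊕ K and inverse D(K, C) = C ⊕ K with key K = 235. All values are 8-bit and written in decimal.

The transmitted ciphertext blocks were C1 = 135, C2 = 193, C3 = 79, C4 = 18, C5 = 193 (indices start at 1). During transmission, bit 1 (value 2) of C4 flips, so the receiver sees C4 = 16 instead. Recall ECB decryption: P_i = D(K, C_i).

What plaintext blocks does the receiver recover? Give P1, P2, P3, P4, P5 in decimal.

Only C4 changed, to 16. In ECB, a change in C_i affects only P_i. Decrypting the received ciphertext:
P1: D(K, 135) = 108.
P2: D(K, 193) = 42.
P3: D(K, 79) = 164.
P4: D(K, 16) = 251.
P5: D(K, 193) = 42.
Blocks that differ from the original plaintext: P4.

P1 = 108, P2 = 42, P3 = 164, P4 = 251, P5 = 42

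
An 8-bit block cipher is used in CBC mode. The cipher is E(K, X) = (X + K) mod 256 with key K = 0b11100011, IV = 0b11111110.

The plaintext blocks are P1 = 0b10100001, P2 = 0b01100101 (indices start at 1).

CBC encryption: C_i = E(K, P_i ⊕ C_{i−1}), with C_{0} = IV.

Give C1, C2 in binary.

C1: P1 ⊕ 0b11111110 = 0b01011111; E(K, 0b01011111) = 0b01000010.
C2: P2 ⊕ 0b01000010 = 0b00100111; E(K, 0b00100111) = 0b00001010.

C1 = 0b01000010, C2 = 0b00001010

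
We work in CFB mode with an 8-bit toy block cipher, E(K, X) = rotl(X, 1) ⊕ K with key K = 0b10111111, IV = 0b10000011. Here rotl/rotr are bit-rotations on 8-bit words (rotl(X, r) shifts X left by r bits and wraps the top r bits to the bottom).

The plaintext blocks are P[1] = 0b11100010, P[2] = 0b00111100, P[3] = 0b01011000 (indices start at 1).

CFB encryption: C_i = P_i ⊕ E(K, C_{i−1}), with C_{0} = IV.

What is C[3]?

C[3] = 0b10001001

C[1]: E(K, 0b10000011) = 0b10111000; 0b11100010 ⊕ 0b10111000 = 0b01011010.
C[2]: E(K, 0b01011010) = 0b00001011; 0b00111100 ⊕ 0b00001011 = 0b00110111.
C[3]: E(K, 0b00110111) = 0b11010001; 0b01011000 ⊕ 0b11010001 = 0b10001001.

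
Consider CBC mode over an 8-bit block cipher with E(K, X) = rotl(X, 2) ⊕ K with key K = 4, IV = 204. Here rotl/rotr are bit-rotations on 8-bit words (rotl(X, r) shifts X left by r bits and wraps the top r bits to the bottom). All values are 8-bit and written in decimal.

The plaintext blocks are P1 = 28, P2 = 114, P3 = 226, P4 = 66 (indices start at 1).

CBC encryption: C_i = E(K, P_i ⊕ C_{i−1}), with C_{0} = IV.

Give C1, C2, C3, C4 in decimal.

C1: P1 ⊕ 204 = 208; E(K, 208) = 71.
C2: P2 ⊕ 71 = 53; E(K, 53) = 208.
C3: P3 ⊕ 208 = 50; E(K, 50) = 204.
C4: P4 ⊕ 204 = 142; E(K, 142) = 62.

C1 = 71, C2 = 208, C3 = 204, C4 = 62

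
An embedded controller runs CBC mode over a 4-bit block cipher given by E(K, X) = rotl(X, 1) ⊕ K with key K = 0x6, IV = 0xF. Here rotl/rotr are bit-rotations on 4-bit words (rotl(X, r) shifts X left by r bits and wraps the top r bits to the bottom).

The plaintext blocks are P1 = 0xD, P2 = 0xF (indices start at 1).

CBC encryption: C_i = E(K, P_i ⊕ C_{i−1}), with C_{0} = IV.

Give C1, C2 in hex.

C1: P1 ⊕ 0xF = 0x2; E(K, 0x2) = 0x2.
C2: P2 ⊕ 0x2 = 0xD; E(K, 0xD) = 0xD.

C1 = 0x2, C2 = 0xD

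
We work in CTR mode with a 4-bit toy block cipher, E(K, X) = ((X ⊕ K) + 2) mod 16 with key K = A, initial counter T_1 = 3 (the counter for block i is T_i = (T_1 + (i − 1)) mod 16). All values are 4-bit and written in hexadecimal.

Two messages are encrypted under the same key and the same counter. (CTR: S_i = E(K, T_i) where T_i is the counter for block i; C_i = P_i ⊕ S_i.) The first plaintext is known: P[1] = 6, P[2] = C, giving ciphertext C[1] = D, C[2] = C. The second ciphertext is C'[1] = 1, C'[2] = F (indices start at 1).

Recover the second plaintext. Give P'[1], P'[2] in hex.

P'[1] = A, P'[2] = F

In CTR with a reused counter, both messages share the same keystream S_i, so C_i ⊕ C'_i = P_i ⊕ P'_i and thus P'_i = P_i ⊕ C_i ⊕ C'_i.
P'[1]: 6 ⊕ D ⊕ 1 = A.
P'[2]: C ⊕ C ⊕ F = F.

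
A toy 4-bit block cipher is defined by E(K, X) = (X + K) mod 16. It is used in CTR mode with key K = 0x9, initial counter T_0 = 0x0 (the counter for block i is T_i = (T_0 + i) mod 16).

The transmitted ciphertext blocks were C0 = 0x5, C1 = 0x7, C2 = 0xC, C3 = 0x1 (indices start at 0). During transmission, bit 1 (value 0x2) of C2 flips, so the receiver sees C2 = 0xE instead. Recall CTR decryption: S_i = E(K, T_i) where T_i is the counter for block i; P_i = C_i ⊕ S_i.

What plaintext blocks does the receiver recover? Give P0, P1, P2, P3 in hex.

Only C2 changed, to 0xE. In CTR, a change in C_i flips the same bit in P_i only; the keystream is unaffected. Decrypting the received ciphertext:
P0: T = 0x0, S = E(K, T) = 0x9; 0x5 ⊕ 0x9 = 0xC.
P1: T = 0x1, S = E(K, T) = 0xA; 0x7 ⊕ 0xA = 0xD.
P2: T = 0x2, S = E(K, T) = 0xB; 0xE ⊕ 0xB = 0x5.
P3: T = 0x3, S = E(K, T) = 0xC; 0x1 ⊕ 0xC = 0xD.
Blocks that differ from the original plaintext: P2.

P0 = 0xC, P1 = 0xD, P2 = 0x5, P3 = 0xD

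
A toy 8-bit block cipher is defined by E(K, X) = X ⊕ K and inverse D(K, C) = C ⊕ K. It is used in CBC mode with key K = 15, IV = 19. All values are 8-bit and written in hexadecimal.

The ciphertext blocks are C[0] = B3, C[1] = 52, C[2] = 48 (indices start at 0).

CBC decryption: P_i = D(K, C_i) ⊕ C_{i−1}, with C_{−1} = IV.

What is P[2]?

P[2]: D(K, 48) = 5D; 5D ⊕ 52 = 0F.

P[2] = 0F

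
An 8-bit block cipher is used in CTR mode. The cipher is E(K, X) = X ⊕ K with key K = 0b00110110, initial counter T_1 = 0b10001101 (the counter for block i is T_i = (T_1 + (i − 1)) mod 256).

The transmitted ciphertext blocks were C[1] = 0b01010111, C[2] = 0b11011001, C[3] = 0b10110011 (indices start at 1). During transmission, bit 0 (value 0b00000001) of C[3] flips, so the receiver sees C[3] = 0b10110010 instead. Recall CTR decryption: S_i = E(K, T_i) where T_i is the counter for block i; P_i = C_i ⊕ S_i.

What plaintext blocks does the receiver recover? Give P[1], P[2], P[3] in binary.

P[1] = 0b11101100, P[2] = 0b01100001, P[3] = 0b00001011

Only C[3] changed, to 0b10110010. In CTR, a change in C_i flips the same bit in P_i only; the keystream is unaffected. Decrypting the received ciphertext:
P[1]: T = 0b10001101, S = E(K, T) = 0b10111011; 0b01010111 ⊕ 0b10111011 = 0b11101100.
P[2]: T = 0b10001110, S = E(K, T) = 0b10111000; 0b11011001 ⊕ 0b10111000 = 0b01100001.
P[3]: T = 0b10001111, S = E(K, T) = 0b10111001; 0b10110010 ⊕ 0b10111001 = 0b00001011.
Blocks that differ from the original plaintext: P[3].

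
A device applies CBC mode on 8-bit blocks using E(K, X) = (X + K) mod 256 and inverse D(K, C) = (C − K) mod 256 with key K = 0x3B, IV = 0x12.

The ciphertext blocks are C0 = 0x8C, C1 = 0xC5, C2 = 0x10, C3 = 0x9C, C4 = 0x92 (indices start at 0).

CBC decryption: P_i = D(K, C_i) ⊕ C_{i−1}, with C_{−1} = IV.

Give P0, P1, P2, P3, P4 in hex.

P0: D(K, 0x8C) = 0x51; 0x51 ⊕ 0x12 = 0x43.
P1: D(K, 0xC5) = 0x8A; 0x8A ⊕ 0x8C = 0x06.
P2: D(K, 0x10) = 0xD5; 0xD5 ⊕ 0xC5 = 0x10.
P3: D(K, 0x9C) = 0x61; 0x61 ⊕ 0x10 = 0x71.
P4: D(K, 0x92) = 0x57; 0x57 ⊕ 0x9C = 0xCB.

P0 = 0x43, P1 = 0x06, P2 = 0x10, P3 = 0x71, P4 = 0xCB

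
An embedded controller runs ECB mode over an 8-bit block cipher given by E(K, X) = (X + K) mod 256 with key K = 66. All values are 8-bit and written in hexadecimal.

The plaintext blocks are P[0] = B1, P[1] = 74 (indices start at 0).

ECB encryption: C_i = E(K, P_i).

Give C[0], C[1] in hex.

C[0]: E(K, B1) = 17.
C[1]: E(K, 74) = DA.

C[0] = 17, C[1] = DA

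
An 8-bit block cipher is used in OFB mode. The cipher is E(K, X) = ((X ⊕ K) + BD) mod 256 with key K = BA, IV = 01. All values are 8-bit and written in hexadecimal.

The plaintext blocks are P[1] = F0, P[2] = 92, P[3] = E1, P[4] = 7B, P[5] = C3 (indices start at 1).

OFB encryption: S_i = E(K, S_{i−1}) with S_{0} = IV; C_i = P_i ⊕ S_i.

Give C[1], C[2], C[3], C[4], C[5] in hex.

C[1] = 88, C[2] = ED, C[3] = 63, C[4] = 8E, C[5] = CF

C[1]: S = E(K, 01) = 78; F0 ⊕ 78 = 88.
C[2]: S = E(K, 78) = 7F; 92 ⊕ 7F = ED.
C[3]: S = E(K, 7F) = 82; E1 ⊕ 82 = 63.
C[4]: S = E(K, 82) = F5; 7B ⊕ F5 = 8E.
C[5]: S = E(K, F5) = 0C; C3 ⊕ 0C = CF.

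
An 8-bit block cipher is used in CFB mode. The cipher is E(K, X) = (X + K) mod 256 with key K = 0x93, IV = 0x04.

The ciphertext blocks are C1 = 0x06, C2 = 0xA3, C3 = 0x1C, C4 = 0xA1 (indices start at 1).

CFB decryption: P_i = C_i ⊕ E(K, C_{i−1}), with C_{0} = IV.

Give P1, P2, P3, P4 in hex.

P1: E(K, 0x04) = 0x97; 0x06 ⊕ 0x97 = 0x91.
P2: E(K, 0x06) = 0x99; 0xA3 ⊕ 0x99 = 0x3A.
P3: E(K, 0xA3) = 0x36; 0x1C ⊕ 0x36 = 0x2A.
P4: E(K, 0x1C) = 0xAF; 0xA1 ⊕ 0xAF = 0x0E.

P1 = 0x91, P2 = 0x3A, P3 = 0x2A, P4 = 0x0E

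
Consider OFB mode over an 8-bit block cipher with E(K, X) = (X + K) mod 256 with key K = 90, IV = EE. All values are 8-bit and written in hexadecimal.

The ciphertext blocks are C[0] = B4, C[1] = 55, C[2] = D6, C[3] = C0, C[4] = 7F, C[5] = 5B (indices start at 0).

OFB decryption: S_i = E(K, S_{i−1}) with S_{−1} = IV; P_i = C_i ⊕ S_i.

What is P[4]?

P[4] = C1

P[0]: S = E(K, EE) = 7E; B4 ⊕ 7E = CA.
P[1]: S = E(K, 7E) = 0E; 55 ⊕ 0E = 5B.
P[2]: S = E(K, 0E) = 9E; D6 ⊕ 9E = 48.
P[3]: S = E(K, 9E) = 2E; C0 ⊕ 2E = EE.
P[4]: S = E(K, 2E) = BE; 7F ⊕ BE = C1.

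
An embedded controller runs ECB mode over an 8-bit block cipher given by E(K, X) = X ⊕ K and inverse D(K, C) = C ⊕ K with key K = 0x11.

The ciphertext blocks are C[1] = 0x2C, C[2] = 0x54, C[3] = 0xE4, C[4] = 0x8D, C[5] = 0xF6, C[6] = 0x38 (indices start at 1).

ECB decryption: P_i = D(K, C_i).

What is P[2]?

P[2]: D(K, 0x54) = 0x45.

P[2] = 0x45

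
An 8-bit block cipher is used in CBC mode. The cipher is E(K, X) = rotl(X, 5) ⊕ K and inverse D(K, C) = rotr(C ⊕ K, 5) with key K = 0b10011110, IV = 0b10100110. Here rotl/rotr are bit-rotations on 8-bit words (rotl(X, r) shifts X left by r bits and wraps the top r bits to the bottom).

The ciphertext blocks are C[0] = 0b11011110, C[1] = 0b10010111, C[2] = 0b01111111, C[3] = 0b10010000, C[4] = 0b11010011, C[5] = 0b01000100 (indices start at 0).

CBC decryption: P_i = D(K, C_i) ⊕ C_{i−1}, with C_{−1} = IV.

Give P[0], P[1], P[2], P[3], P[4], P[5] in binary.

P[0] = 0b10100100, P[1] = 0b10010110, P[2] = 0b10011000, P[3] = 0b00001111, P[4] = 0b11111010, P[5] = 0b00000101

P[0]: D(K, 0b11011110) = 0b00000010; 0b00000010 ⊕ 0b10100110 = 0b10100100.
P[1]: D(K, 0b10010111) = 0b01001000; 0b01001000 ⊕ 0b11011110 = 0b10010110.
P[2]: D(K, 0b01111111) = 0b00001111; 0b00001111 ⊕ 0b10010111 = 0b10011000.
P[3]: D(K, 0b10010000) = 0b01110000; 0b01110000 ⊕ 0b01111111 = 0b00001111.
P[4]: D(K, 0b11010011) = 0b01101010; 0b01101010 ⊕ 0b10010000 = 0b11111010.
P[5]: D(K, 0b01000100) = 0b11010110; 0b11010110 ⊕ 0b11010011 = 0b00000101.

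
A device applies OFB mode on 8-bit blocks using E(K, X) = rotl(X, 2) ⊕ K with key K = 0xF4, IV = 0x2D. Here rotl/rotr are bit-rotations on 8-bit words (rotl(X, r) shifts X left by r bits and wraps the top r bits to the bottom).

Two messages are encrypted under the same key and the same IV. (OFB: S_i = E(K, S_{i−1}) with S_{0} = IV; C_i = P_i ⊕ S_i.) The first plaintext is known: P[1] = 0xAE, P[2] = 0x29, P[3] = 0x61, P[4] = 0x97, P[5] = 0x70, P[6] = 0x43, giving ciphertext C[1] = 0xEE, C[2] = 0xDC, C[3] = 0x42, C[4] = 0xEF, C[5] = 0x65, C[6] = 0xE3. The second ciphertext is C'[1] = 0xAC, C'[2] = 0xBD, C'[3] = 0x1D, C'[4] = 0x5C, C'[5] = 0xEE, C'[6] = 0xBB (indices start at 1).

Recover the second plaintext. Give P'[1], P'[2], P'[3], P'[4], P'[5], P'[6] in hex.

P'[1] = 0xEC, P'[2] = 0x48, P'[3] = 0x3E, P'[4] = 0x24, P'[5] = 0xFB, P'[6] = 0x1B

In OFB with a reused IV, both messages share the same keystream S_i, so C_i ⊕ C'_i = P_i ⊕ P'_i and thus P'_i = P_i ⊕ C_i ⊕ C'_i.
P'[1]: 0xAE ⊕ 0xEE ⊕ 0xAC = 0xEC.
P'[2]: 0x29 ⊕ 0xDC ⊕ 0xBD = 0x48.
P'[3]: 0x61 ⊕ 0x42 ⊕ 0x1D = 0x3E.
P'[4]: 0x97 ⊕ 0xEF ⊕ 0x5C = 0x24.
P'[5]: 0x70 ⊕ 0x65 ⊕ 0xEE = 0xFB.
P'[6]: 0x43 ⊕ 0xE3 ⊕ 0xBB = 0x1B.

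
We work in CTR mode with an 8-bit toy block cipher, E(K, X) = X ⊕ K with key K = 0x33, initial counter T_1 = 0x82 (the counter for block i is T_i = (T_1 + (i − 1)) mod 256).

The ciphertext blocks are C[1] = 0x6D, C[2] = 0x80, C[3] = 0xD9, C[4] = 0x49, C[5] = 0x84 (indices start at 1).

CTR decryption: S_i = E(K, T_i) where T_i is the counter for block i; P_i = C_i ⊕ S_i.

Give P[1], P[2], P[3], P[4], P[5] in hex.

P[1] = 0xDC, P[2] = 0x30, P[3] = 0x6E, P[4] = 0xFF, P[5] = 0x31

P[1]: T = 0x82, S = E(K, T) = 0xB1; 0x6D ⊕ 0xB1 = 0xDC.
P[2]: T = 0x83, S = E(K, T) = 0xB0; 0x80 ⊕ 0xB0 = 0x30.
P[3]: T = 0x84, S = E(K, T) = 0xB7; 0xD9 ⊕ 0xB7 = 0x6E.
P[4]: T = 0x85, S = E(K, T) = 0xB6; 0x49 ⊕ 0xB6 = 0xFF.
P[5]: T = 0x86, S = E(K, T) = 0xB5; 0x84 ⊕ 0xB5 = 0x31.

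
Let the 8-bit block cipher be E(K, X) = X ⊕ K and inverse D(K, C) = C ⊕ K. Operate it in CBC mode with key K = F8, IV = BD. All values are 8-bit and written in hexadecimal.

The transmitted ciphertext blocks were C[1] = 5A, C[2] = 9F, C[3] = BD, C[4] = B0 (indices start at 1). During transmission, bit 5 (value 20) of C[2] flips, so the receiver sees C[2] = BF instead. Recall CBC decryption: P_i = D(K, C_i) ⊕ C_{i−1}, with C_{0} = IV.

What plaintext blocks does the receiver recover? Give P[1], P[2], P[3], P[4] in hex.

P[1] = 1F, P[2] = 1D, P[3] = FA, P[4] = F5

Only C[2] changed, to BF. In CBC, a change in C_i garbles P_i and flips the same bit in P_{i+1}. Decrypting the received ciphertext:
P[1]: D(K, 5A) = A2; A2 ⊕ BD = 1F.
P[2]: D(K, BF) = 47; 47 ⊕ 5A = 1D.
P[3]: D(K, BD) = 45; 45 ⊕ BF = FA.
P[4]: D(K, B0) = 48; 48 ⊕ BD = F5.
Blocks that differ from the original plaintext: P[2], P[3].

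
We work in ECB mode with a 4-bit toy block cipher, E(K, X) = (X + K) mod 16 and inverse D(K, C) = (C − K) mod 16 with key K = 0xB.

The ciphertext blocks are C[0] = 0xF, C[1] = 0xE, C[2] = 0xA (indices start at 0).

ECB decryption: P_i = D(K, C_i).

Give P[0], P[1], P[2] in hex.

P[0] = 0x4, P[1] = 0x3, P[2] = 0xF

P[0]: D(K, 0xF) = 0x4.
P[1]: D(K, 0xE) = 0x3.
P[2]: D(K, 0xA) = 0xF.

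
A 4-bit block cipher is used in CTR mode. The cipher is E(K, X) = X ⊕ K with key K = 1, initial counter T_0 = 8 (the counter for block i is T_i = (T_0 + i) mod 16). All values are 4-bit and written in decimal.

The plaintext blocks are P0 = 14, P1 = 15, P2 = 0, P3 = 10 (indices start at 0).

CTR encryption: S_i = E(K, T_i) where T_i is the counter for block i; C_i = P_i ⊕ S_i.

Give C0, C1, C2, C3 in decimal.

C0: T = 8, S = E(K, T) = 9; 14 ⊕ 9 = 7.
C1: T = 9, S = E(K, T) = 8; 15 ⊕ 8 = 7.
C2: T = 10, S = E(K, T) = 11; 0 ⊕ 11 = 11.
C3: T = 11, S = E(K, T) = 10; 10 ⊕ 10 = 0.

C0 = 7, C1 = 7, C2 = 11, C3 = 0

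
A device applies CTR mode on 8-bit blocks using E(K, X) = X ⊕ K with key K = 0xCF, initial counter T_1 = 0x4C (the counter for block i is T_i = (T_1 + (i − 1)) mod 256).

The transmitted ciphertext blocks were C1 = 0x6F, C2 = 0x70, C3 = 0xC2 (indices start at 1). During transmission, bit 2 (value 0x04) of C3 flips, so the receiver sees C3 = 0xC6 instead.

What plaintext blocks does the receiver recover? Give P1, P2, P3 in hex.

P1 = 0xEC, P2 = 0xF2, P3 = 0x47

CTR decryption: S_i = E(K, T_i) where T_i is the counter for block i; P_i = C_i ⊕ S_i.
Only C3 changed, to 0xC6. In CTR, a change in C_i flips the same bit in P_i only; the keystream is unaffected. Decrypting the received ciphertext:
P1: T = 0x4C, S = E(K, T) = 0x83; 0x6F ⊕ 0x83 = 0xEC.
P2: T = 0x4D, S = E(K, T) = 0x82; 0x70 ⊕ 0x82 = 0xF2.
P3: T = 0x4E, S = E(K, T) = 0x81; 0xC6 ⊕ 0x81 = 0x47.
Blocks that differ from the original plaintext: P3.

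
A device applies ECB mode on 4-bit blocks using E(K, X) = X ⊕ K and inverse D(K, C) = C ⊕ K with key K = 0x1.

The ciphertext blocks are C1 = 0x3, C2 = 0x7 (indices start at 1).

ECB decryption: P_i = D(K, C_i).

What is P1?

P1 = 0x2

P1: D(K, 0x3) = 0x2.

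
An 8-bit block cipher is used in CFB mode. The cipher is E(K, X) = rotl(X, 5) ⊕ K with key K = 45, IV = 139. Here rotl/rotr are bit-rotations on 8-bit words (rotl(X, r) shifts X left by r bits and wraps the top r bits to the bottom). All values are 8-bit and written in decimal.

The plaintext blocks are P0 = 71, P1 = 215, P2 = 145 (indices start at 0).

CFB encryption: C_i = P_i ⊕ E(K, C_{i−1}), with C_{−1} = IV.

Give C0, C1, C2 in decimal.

C0: E(K, 139) = 92; 71 ⊕ 92 = 27.
C1: E(K, 27) = 78; 215 ⊕ 78 = 153.
C2: E(K, 153) = 30; 145 ⊕ 30 = 143.

C0 = 27, C1 = 153, C2 = 143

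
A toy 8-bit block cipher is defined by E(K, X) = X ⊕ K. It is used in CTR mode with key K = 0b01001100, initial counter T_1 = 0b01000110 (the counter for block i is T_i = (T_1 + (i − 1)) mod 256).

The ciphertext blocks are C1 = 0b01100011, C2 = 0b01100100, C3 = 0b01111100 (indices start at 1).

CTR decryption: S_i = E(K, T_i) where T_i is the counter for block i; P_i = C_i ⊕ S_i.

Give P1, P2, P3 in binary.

P1: T = 0b01000110, S = E(K, T) = 0b00001010; 0b01100011 ⊕ 0b00001010 = 0b01101001.
P2: T = 0b01000111, S = E(K, T) = 0b00001011; 0b01100100 ⊕ 0b00001011 = 0b01101111.
P3: T = 0b01001000, S = E(K, T) = 0b00000100; 0b01111100 ⊕ 0b00000100 = 0b01111000.

P1 = 0b01101001, P2 = 0b01101111, P3 = 0b01111000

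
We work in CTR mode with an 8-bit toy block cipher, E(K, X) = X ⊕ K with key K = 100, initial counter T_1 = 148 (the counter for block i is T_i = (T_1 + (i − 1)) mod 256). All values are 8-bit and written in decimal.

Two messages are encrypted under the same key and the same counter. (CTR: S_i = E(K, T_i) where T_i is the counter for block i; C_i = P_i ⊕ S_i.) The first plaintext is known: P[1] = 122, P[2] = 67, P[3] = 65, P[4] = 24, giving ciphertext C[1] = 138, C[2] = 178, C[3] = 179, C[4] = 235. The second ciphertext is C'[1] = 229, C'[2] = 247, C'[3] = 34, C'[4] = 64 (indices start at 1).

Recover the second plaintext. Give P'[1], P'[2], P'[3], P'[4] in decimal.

P'[1] = 21, P'[2] = 6, P'[3] = 208, P'[4] = 179

In CTR with a reused counter, both messages share the same keystream S_i, so C_i ⊕ C'_i = P_i ⊕ P'_i and thus P'_i = P_i ⊕ C_i ⊕ C'_i.
P'[1]: 122 ⊕ 138 ⊕ 229 = 21.
P'[2]: 67 ⊕ 178 ⊕ 247 = 6.
P'[3]: 65 ⊕ 179 ⊕ 34 = 208.
P'[4]: 24 ⊕ 235 ⊕ 64 = 179.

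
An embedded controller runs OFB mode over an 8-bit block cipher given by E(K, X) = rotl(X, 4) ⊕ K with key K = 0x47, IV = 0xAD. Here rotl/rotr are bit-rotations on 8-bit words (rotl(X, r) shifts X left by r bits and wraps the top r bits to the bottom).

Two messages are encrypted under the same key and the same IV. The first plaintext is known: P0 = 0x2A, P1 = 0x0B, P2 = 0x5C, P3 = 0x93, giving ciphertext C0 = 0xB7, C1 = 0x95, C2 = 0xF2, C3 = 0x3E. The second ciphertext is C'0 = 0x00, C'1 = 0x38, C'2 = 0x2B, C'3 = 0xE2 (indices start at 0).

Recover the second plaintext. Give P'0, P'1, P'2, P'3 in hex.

In OFB with a reused IV, both messages share the same keystream S_i, so C_i ⊕ C'_i = P_i ⊕ P'_i and thus P'_i = P_i ⊕ C_i ⊕ C'_i.
P'0: 0x2A ⊕ 0xB7 ⊕ 0x00 = 0x9D.
P'1: 0x0B ⊕ 0x95 ⊕ 0x38 = 0xA6.
P'2: 0x5C ⊕ 0xF2 ⊕ 0x2B = 0x85.
P'3: 0x93 ⊕ 0x3E ⊕ 0xE2 = 0x4F.

P'0 = 0x9D, P'1 = 0xA6, P'2 = 0x85, P'3 = 0x4F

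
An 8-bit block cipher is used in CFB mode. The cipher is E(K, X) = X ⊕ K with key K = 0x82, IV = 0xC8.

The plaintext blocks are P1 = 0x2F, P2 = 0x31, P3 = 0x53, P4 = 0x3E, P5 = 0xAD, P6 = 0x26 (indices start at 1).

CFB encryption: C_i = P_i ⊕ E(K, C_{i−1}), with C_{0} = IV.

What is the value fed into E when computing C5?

0xBB

C1: E(K, 0xC8) = 0x4A; 0x2F ⊕ 0x4A = 0x65.
C2: E(K, 0x65) = 0xE7; 0x31 ⊕ 0xE7 = 0xD6.
C3: E(K, 0xD6) = 0x54; 0x53 ⊕ 0x54 = 0x07.
C4: E(K, 0x07) = 0x85; 0x3E ⊕ 0x85 = 0xBB.
C5: E(K, 0xBB) = 0x39; 0xAD ⊕ 0x39 = 0x94.
So the input to E for block 5 is 0xBB.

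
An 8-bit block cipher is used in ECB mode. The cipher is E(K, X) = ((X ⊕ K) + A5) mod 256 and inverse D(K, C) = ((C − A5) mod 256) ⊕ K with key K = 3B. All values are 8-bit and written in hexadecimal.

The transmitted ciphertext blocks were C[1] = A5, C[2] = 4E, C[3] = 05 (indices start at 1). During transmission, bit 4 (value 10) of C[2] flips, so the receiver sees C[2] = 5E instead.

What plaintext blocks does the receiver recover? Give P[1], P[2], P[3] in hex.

ECB decryption: P_i = D(K, C_i).
Only C[2] changed, to 5E. In ECB, a change in C_i affects only P_i. Decrypting the received ciphertext:
P[1]: D(K, A5) = 3B.
P[2]: D(K, 5E) = 82.
P[3]: D(K, 05) = 5B.
Blocks that differ from the original plaintext: P[2].

P[1] = 3B, P[2] = 82, P[3] = 5B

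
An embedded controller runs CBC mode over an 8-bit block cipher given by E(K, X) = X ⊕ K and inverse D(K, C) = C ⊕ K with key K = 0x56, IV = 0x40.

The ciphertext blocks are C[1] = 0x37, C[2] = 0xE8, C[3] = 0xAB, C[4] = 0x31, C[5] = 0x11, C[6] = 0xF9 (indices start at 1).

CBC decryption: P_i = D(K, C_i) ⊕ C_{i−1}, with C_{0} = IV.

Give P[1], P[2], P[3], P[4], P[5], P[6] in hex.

P[1] = 0x21, P[2] = 0x89, P[3] = 0x15, P[4] = 0xCC, P[5] = 0x76, P[6] = 0xBE

P[1]: D(K, 0x37) = 0x61; 0x61 ⊕ 0x40 = 0x21.
P[2]: D(K, 0xE8) = 0xBE; 0xBE ⊕ 0x37 = 0x89.
P[3]: D(K, 0xAB) = 0xFD; 0xFD ⊕ 0xE8 = 0x15.
P[4]: D(K, 0x31) = 0x67; 0x67 ⊕ 0xAB = 0xCC.
P[5]: D(K, 0x11) = 0x47; 0x47 ⊕ 0x31 = 0x76.
P[6]: D(K, 0xF9) = 0xAF; 0xAF ⊕ 0x11 = 0xBE.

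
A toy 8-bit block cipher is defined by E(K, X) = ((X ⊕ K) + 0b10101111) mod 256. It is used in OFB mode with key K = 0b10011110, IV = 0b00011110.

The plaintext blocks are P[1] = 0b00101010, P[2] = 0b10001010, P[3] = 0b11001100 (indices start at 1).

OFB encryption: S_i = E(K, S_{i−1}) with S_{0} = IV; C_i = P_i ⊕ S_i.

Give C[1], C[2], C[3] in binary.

C[1]: S = E(K, 0b00011110) = 0b00101111; 0b00101010 ⊕ 0b00101111 = 0b00000101.
C[2]: S = E(K, 0b00101111) = 0b01100000; 0b10001010 ⊕ 0b01100000 = 0b11101010.
C[3]: S = E(K, 0b01100000) = 0b10101101; 0b11001100 ⊕ 0b10101101 = 0b01100001.

C[1] = 0b00000101, C[2] = 0b11101010, C[3] = 0b01100001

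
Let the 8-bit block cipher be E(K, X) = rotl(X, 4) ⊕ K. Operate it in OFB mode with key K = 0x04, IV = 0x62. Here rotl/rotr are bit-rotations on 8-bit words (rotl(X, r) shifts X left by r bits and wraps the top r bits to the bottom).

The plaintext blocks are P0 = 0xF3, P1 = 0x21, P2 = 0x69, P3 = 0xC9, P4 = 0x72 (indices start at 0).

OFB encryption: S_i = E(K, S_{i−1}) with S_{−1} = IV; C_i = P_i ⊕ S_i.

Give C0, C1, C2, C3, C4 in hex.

C0 = 0xD1, C1 = 0x07, C2 = 0x0F, C3 = 0xAB, C4 = 0x50

C0: S = E(K, 0x62) = 0x22; 0xF3 ⊕ 0x22 = 0xD1.
C1: S = E(K, 0x22) = 0x26; 0x21 ⊕ 0x26 = 0x07.
C2: S = E(K, 0x26) = 0x66; 0x69 ⊕ 0x66 = 0x0F.
C3: S = E(K, 0x66) = 0x62; 0xC9 ⊕ 0x62 = 0xAB.
C4: S = E(K, 0x62) = 0x22; 0x72 ⊕ 0x22 = 0x50.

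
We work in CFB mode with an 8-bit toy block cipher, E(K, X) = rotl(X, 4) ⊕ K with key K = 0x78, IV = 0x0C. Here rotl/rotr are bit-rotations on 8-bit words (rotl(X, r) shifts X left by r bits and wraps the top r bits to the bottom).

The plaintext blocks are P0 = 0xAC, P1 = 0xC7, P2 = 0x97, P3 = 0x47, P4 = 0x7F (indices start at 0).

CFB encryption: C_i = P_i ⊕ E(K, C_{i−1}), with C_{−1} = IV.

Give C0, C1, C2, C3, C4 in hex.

C0: E(K, 0x0C) = 0xB8; 0xAC ⊕ 0xB8 = 0x14.
C1: E(K, 0x14) = 0x39; 0xC7 ⊕ 0x39 = 0xFE.
C2: E(K, 0xFE) = 0x97; 0x97 ⊕ 0x97 = 0x00.
C3: E(K, 0x00) = 0x78; 0x47 ⊕ 0x78 = 0x3F.
C4: E(K, 0x3F) = 0x8B; 0x7F ⊕ 0x8B = 0xF4.

C0 = 0x14, C1 = 0xFE, C2 = 0x00, C3 = 0x3F, C4 = 0xF4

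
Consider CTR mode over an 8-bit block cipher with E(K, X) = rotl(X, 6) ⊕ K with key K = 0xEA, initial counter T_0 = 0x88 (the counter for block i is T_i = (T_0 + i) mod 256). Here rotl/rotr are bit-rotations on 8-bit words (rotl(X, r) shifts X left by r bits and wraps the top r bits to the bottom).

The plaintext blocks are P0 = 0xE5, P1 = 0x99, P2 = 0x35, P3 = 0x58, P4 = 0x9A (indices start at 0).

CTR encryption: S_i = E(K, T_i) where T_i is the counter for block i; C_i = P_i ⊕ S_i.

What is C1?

C1 = 0x11

C0: T = 0x88, S = E(K, T) = 0xC8; 0xE5 ⊕ 0xC8 = 0x2D.
C1: T = 0x89, S = E(K, T) = 0x88; 0x99 ⊕ 0x88 = 0x11.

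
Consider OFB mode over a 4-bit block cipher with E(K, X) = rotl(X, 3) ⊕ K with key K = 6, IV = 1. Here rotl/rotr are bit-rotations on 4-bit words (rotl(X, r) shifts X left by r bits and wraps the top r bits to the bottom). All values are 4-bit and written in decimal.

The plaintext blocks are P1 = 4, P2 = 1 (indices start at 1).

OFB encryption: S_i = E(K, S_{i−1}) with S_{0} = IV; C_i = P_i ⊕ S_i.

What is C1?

C1 = 10

C1: S = E(K, 1) = 14; 4 ⊕ 14 = 10.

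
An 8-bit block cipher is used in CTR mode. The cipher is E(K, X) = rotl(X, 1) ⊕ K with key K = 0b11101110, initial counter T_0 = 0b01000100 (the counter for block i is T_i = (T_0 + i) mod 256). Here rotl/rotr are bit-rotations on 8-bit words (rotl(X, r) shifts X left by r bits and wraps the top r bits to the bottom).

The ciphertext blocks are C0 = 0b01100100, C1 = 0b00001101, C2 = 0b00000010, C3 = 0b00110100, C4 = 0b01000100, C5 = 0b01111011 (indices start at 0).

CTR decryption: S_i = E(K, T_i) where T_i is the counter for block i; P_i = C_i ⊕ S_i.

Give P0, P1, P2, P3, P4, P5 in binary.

P0 = 0b00000010, P1 = 0b01101001, P2 = 0b01100000, P3 = 0b01010100, P4 = 0b00111010, P5 = 0b00000111

P0: T = 0b01000100, S = E(K, T) = 0b01100110; 0b01100100 ⊕ 0b01100110 = 0b00000010.
P1: T = 0b01000101, S = E(K, T) = 0b01100100; 0b00001101 ⊕ 0b01100100 = 0b01101001.
P2: T = 0b01000110, S = E(K, T) = 0b01100010; 0b00000010 ⊕ 0b01100010 = 0b01100000.
P3: T = 0b01000111, S = E(K, T) = 0b01100000; 0b00110100 ⊕ 0b01100000 = 0b01010100.
P4: T = 0b01001000, S = E(K, T) = 0b01111110; 0b01000100 ⊕ 0b01111110 = 0b00111010.
P5: T = 0b01001001, S = E(K, T) = 0b01111100; 0b01111011 ⊕ 0b01111100 = 0b00000111.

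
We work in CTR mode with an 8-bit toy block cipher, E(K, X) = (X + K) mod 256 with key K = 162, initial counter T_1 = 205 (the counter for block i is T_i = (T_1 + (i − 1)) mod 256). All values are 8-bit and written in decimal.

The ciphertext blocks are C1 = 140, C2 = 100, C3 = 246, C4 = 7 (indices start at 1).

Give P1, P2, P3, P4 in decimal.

P1 = 227, P2 = 20, P3 = 135, P4 = 117

CTR decryption: S_i = E(K, T_i) where T_i is the counter for block i; P_i = C_i ⊕ S_i.
P1: T = 205, S = E(K, T) = 111; 140 ⊕ 111 = 227.
P2: T = 206, S = E(K, T) = 112; 100 ⊕ 112 = 20.
P3: T = 207, S = E(K, T) = 113; 246 ⊕ 113 = 135.
P4: T = 208, S = E(K, T) = 114; 7 ⊕ 114 = 117.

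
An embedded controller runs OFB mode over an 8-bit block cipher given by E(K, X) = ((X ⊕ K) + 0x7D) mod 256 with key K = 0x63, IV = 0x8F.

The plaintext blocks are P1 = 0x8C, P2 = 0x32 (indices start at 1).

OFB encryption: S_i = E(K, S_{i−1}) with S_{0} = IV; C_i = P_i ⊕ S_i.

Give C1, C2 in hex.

C1 = 0xE5, C2 = 0xB5

C1: S = E(K, 0x8F) = 0x69; 0x8C ⊕ 0x69 = 0xE5.
C2: S = E(K, 0x69) = 0x87; 0x32 ⊕ 0x87 = 0xB5.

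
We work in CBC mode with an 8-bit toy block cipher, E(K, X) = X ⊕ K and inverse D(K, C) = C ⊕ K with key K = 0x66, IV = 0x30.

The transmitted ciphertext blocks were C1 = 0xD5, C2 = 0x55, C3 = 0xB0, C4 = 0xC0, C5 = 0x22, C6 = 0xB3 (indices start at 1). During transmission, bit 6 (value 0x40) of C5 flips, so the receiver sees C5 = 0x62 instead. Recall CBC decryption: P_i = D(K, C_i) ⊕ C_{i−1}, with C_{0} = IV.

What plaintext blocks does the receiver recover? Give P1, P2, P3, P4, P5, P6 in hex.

Only C5 changed, to 0x62. In CBC, a change in C_i garbles P_i and flips the same bit in P_{i+1}. Decrypting the received ciphertext:
P1: D(K, 0xD5) = 0xB3; 0xB3 ⊕ 0x30 = 0x83.
P2: D(K, 0x55) = 0x33; 0x33 ⊕ 0xD5 = 0xE6.
P3: D(K, 0xB0) = 0xD6; 0xD6 ⊕ 0x55 = 0x83.
P4: D(K, 0xC0) = 0xA6; 0xA6 ⊕ 0xB0 = 0x16.
P5: D(K, 0x62) = 0x04; 0x04 ⊕ 0xC0 = 0xC4.
P6: D(K, 0xB3) = 0xD5; 0xD5 ⊕ 0x62 = 0xB7.
Blocks that differ from the original plaintext: P5, P6.

P1 = 0x83, P2 = 0xE6, P3 = 0x83, P4 = 0x16, P5 = 0xC4, P6 = 0xB7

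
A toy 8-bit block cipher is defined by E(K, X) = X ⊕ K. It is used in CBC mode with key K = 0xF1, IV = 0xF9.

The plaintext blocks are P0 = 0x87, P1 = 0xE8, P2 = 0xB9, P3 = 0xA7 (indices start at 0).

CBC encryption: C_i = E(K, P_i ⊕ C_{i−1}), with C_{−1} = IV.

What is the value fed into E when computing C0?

C0: P0 ⊕ 0xF9 = 0x7E; E(K, 0x7E) = 0x8F.
So the input to E for block 0 is 0x7E.

0x7E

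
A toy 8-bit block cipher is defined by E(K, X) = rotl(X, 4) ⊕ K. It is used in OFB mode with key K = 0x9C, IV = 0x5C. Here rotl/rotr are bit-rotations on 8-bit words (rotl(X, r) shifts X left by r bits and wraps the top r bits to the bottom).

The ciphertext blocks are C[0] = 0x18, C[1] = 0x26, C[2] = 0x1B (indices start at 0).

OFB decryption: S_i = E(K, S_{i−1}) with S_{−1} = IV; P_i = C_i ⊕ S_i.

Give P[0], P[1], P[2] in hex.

P[0]: S = E(K, 0x5C) = 0x59; 0x18 ⊕ 0x59 = 0x41.
P[1]: S = E(K, 0x59) = 0x09; 0x26 ⊕ 0x09 = 0x2F.
P[2]: S = E(K, 0x09) = 0x0C; 0x1B ⊕ 0x0C = 0x17.

P[0] = 0x41, P[1] = 0x2F, P[2] = 0x17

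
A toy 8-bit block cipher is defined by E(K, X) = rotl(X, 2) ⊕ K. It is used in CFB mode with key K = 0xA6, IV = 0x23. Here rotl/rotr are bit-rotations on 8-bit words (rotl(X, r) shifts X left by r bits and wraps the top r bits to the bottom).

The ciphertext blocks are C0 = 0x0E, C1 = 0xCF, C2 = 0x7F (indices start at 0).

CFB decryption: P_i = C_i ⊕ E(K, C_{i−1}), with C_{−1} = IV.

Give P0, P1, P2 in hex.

P0 = 0x24, P1 = 0x51, P2 = 0xE6

P0: E(K, 0x23) = 0x2A; 0x0E ⊕ 0x2A = 0x24.
P1: E(K, 0x0E) = 0x9E; 0xCF ⊕ 0x9E = 0x51.
P2: E(K, 0xCF) = 0x99; 0x7F ⊕ 0x99 = 0xE6.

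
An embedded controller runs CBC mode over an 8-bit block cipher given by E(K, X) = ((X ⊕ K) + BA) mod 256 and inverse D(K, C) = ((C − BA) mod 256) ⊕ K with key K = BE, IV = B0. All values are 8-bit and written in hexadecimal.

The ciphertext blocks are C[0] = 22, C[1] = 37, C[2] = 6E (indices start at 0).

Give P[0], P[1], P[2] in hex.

CBC decryption: P_i = D(K, C_i) ⊕ C_{i−1}, with C_{−1} = IV.
P[0]: D(K, 22) = D6; D6 ⊕ B0 = 66.
P[1]: D(K, 37) = C3; C3 ⊕ 22 = E1.
P[2]: D(K, 6E) = 0A; 0A ⊕ 37 = 3D.

P[0] = 66, P[1] = E1, P[2] = 3D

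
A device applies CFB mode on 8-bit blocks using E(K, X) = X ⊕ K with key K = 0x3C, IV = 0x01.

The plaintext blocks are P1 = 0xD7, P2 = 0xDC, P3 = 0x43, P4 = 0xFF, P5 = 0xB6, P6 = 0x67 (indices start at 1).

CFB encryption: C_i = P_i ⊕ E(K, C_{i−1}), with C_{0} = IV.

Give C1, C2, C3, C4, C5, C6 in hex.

C1: E(K, 0x01) = 0x3D; 0xD7 ⊕ 0x3D = 0xEA.
C2: E(K, 0xEA) = 0xD6; 0xDC ⊕ 0xD6 = 0x0A.
C3: E(K, 0x0A) = 0x36; 0x43 ⊕ 0x36 = 0x75.
C4: E(K, 0x75) = 0x49; 0xFF ⊕ 0x49 = 0xB6.
C5: E(K, 0xB6) = 0x8A; 0xB6 ⊕ 0x8A = 0x3C.
C6: E(K, 0x3C) = 0x00; 0x67 ⊕ 0x00 = 0x67.

C1 = 0xEA, C2 = 0x0A, C3 = 0x75, C4 = 0xB6, C5 = 0x3C, C6 = 0x67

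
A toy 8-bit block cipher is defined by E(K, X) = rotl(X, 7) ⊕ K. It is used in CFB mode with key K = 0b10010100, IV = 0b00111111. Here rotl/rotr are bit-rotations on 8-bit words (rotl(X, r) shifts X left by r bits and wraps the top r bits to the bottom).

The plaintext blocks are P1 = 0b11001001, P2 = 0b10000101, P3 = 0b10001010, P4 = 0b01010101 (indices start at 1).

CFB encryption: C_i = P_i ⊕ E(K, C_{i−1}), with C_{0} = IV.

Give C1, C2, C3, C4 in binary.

C1 = 0b11000010, C2 = 0b01110000, C3 = 0b00100110, C4 = 0b11010010

C1: E(K, 0b00111111) = 0b00001011; 0b11001001 ⊕ 0b00001011 = 0b11000010.
C2: E(K, 0b11000010) = 0b11110101; 0b10000101 ⊕ 0b11110101 = 0b01110000.
C3: E(K, 0b01110000) = 0b10101100; 0b10001010 ⊕ 0b10101100 = 0b00100110.
C4: E(K, 0b00100110) = 0b10000111; 0b01010101 ⊕ 0b10000111 = 0b11010010.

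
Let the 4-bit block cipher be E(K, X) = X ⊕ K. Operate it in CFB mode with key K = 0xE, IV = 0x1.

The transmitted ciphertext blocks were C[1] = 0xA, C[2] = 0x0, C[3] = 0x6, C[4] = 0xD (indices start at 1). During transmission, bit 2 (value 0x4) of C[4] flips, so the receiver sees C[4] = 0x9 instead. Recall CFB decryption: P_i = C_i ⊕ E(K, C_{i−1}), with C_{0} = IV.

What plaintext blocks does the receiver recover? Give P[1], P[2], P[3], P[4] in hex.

P[1] = 0x5, P[2] = 0x4, P[3] = 0x8, P[4] = 0x1

Only C[4] changed, to 0x9. In CFB, a change in C_i flips the same bit in P_i and garbles P_{i+1}. Decrypting the received ciphertext:
P[1]: E(K, 0x1) = 0xF; 0xA ⊕ 0xF = 0x5.
P[2]: E(K, 0xA) = 0x4; 0x0 ⊕ 0x4 = 0x4.
P[3]: E(K, 0x0) = 0xE; 0x6 ⊕ 0xE = 0x8.
P[4]: E(K, 0x6) = 0x8; 0x9 ⊕ 0x8 = 0x1.
Blocks that differ from the original plaintext: P[4].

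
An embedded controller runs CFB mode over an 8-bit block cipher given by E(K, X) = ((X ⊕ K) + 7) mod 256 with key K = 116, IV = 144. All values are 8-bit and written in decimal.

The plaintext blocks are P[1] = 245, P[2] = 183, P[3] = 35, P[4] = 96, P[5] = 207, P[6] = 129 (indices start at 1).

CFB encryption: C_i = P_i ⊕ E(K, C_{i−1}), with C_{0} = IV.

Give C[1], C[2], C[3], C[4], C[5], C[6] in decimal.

C[1]: E(K, 144) = 235; 245 ⊕ 235 = 30.
C[2]: E(K, 30) = 113; 183 ⊕ 113 = 198.
C[3]: E(K, 198) = 185; 35 ⊕ 185 = 154.
C[4]: E(K, 154) = 245; 96 ⊕ 245 = 149.
C[5]: E(K, 149) = 232; 207 ⊕ 232 = 39.
C[6]: E(K, 39) = 90; 129 ⊕ 90 = 219.

C[1] = 30, C[2] = 198, C[3] = 154, C[4] = 149, C[5] = 39, C[6] = 219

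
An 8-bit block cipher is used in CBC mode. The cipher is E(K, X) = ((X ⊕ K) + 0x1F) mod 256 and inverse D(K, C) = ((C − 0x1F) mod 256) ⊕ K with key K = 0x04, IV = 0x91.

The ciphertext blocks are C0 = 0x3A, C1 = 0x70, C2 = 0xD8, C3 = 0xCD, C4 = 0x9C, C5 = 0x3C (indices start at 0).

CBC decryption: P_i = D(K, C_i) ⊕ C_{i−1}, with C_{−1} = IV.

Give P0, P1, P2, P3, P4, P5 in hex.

P0 = 0x8E, P1 = 0x6F, P2 = 0xCD, P3 = 0x72, P4 = 0xB4, P5 = 0x85

P0: D(K, 0x3A) = 0x1F; 0x1F ⊕ 0x91 = 0x8E.
P1: D(K, 0x70) = 0x55; 0x55 ⊕ 0x3A = 0x6F.
P2: D(K, 0xD8) = 0xBD; 0xBD ⊕ 0x70 = 0xCD.
P3: D(K, 0xCD) = 0xAA; 0xAA ⊕ 0xD8 = 0x72.
P4: D(K, 0x9C) = 0x79; 0x79 ⊕ 0xCD = 0xB4.
P5: D(K, 0x3C) = 0x19; 0x19 ⊕ 0x9C = 0x85.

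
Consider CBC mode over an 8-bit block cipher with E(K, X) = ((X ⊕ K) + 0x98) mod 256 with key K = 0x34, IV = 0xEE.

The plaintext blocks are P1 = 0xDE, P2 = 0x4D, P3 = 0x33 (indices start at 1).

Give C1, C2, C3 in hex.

CBC encryption: C_i = E(K, P_i ⊕ C_{i−1}), with C_{0} = IV.
C1: P1 ⊕ 0xEE = 0x30; E(K, 0x30) = 0x9C.
C2: P2 ⊕ 0x9C = 0xD1; E(K, 0xD1) = 0x7D.
C3: P3 ⊕ 0x7D = 0x4E; E(K, 0x4E) = 0x12.

C1 = 0x9C, C2 = 0x7D, C3 = 0x12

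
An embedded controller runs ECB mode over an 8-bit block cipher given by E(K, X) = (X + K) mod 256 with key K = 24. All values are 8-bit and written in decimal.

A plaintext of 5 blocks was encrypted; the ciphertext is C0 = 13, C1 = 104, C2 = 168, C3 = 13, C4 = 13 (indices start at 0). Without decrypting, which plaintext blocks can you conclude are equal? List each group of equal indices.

ECB encrypts each block independently with the same key, so equal ciphertext blocks imply equal plaintext blocks.
C0 = C3 = C4 = 13, so P0 = P3 = P4.

P0 = P3 = P4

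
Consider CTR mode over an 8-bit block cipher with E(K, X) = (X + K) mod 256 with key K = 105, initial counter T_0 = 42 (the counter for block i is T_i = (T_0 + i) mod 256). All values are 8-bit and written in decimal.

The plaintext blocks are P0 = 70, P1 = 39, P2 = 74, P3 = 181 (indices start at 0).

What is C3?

C3 = 35

CTR encryption: S_i = E(K, T_i) where T_i is the counter for block i; C_i = P_i ⊕ S_i.
C0: T = 42, S = E(K, T) = 147; 70 ⊕ 147 = 213.
C1: T = 43, S = E(K, T) = 148; 39 ⊕ 148 = 179.
C2: T = 44, S = E(K, T) = 149; 74 ⊕ 149 = 223.
C3: T = 45, S = E(K, T) = 150; 181 ⊕ 150 = 35.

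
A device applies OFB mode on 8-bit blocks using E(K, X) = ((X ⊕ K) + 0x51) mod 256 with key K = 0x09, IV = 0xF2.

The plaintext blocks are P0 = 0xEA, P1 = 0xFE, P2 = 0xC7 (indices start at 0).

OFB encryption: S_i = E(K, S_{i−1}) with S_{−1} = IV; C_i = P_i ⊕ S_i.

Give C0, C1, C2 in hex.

C0: S = E(K, 0xF2) = 0x4C; 0xEA ⊕ 0x4C = 0xA6.
C1: S = E(K, 0x4C) = 0x96; 0xFE ⊕ 0x96 = 0x68.
C2: S = E(K, 0x96) = 0xF0; 0xC7 ⊕ 0xF0 = 0x37.

C0 = 0xA6, C1 = 0x68, C2 = 0x37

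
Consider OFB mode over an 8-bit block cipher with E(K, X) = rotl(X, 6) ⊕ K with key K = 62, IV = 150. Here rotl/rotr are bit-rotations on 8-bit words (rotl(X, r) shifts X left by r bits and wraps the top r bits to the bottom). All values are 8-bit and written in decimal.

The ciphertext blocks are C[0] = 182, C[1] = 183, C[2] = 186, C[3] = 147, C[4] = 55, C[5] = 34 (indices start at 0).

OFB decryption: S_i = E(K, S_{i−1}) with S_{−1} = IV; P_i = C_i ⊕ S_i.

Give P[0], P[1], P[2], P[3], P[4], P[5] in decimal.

P[0]: S = E(K, 150) = 155; 182 ⊕ 155 = 45.
P[1]: S = E(K, 155) = 216; 183 ⊕ 216 = 111.
P[2]: S = E(K, 216) = 8; 186 ⊕ 8 = 178.
P[3]: S = E(K, 8) = 60; 147 ⊕ 60 = 175.
P[4]: S = E(K, 60) = 49; 55 ⊕ 49 = 6.
P[5]: S = E(K, 49) = 114; 34 ⊕ 114 = 80.

P[0] = 45, P[1] = 111, P[2] = 178, P[3] = 175, P[4] = 6, P[5] = 80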